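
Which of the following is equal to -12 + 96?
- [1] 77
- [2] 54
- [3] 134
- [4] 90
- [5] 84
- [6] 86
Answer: 5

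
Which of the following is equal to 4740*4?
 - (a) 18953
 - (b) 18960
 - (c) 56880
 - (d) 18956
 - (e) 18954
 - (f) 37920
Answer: b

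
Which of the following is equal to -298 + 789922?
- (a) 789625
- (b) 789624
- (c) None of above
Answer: b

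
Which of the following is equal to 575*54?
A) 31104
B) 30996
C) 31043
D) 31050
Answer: D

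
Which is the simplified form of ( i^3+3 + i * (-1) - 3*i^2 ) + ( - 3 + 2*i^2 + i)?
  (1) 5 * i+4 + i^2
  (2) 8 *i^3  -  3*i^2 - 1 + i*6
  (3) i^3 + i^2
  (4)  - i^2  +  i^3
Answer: 4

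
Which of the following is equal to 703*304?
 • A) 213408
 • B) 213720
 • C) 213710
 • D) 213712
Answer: D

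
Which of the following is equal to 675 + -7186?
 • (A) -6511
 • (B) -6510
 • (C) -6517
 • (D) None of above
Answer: A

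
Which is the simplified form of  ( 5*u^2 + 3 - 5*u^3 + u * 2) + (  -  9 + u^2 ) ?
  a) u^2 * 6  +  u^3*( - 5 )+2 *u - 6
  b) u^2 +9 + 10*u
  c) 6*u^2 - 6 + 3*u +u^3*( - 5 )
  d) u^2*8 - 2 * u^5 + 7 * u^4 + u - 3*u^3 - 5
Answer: a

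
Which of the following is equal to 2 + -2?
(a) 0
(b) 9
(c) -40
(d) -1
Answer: a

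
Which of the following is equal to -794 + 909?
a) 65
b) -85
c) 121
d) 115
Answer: d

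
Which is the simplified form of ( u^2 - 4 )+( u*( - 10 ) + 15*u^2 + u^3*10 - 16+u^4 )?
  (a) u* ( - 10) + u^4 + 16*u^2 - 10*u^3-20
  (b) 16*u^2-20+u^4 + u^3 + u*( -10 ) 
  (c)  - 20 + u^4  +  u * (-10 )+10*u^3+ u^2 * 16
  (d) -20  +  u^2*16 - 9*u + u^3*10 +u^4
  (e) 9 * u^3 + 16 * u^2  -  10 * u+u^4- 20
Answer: c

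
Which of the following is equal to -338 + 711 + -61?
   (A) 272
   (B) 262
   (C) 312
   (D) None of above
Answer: C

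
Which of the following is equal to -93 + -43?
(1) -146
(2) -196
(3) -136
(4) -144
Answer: 3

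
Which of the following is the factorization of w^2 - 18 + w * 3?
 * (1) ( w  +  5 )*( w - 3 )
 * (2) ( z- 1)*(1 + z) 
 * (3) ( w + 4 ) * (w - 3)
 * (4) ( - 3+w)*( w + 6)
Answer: 4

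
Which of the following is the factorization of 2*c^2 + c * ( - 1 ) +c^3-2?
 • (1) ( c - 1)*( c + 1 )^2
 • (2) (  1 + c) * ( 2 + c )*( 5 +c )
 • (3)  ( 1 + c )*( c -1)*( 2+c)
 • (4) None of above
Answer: 3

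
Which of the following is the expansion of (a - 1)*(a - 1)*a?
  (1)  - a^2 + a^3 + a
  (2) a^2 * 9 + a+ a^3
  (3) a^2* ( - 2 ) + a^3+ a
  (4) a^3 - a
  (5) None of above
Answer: 3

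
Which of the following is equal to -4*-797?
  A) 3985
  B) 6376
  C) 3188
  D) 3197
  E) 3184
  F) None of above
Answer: C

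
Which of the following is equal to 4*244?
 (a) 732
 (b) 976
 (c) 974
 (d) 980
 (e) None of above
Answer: b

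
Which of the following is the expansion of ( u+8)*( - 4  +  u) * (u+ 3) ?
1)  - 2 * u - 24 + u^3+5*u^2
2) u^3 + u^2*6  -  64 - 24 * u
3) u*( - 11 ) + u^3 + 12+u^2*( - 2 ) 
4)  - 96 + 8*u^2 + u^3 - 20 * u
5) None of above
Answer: 5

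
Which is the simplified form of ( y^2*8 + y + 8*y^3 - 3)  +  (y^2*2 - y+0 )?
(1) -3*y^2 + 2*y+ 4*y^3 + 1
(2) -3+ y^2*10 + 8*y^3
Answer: 2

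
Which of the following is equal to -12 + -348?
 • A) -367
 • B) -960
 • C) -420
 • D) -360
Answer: D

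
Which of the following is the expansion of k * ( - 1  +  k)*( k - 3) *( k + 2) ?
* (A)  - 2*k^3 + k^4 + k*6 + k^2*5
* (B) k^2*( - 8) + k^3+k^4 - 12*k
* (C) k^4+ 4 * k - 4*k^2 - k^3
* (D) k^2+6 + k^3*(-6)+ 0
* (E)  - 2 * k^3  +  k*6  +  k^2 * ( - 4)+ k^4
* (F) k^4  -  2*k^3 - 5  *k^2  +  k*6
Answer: F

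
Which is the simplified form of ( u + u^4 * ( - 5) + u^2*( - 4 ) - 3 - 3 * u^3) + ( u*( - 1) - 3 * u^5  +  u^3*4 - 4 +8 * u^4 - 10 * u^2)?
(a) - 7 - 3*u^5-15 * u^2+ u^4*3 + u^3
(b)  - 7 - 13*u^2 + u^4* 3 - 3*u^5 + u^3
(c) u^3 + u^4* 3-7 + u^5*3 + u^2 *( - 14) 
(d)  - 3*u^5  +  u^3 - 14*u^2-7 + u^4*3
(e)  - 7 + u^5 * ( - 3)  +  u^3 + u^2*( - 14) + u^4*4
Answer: d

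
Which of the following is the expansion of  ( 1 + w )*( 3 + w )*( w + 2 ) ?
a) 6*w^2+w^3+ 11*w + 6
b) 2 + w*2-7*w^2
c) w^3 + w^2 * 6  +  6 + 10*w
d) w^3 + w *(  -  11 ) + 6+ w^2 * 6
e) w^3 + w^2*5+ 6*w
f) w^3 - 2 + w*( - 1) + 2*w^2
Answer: a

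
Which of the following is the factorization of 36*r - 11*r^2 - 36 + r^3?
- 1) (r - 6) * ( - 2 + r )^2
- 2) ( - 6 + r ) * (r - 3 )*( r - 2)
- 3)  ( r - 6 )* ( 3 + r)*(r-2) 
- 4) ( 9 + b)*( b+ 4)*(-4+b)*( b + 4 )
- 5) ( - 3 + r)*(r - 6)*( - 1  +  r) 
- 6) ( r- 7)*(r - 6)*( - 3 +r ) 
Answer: 2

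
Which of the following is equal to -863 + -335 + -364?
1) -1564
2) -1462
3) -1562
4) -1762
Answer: 3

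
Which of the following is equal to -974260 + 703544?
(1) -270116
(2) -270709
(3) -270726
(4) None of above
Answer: 4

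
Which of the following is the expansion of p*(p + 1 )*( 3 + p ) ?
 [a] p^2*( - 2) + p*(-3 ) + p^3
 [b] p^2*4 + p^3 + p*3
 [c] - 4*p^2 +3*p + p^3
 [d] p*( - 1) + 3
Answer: b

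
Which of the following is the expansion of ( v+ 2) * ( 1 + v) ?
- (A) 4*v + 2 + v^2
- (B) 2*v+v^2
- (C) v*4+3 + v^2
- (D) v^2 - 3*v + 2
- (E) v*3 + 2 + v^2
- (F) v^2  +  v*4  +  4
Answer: E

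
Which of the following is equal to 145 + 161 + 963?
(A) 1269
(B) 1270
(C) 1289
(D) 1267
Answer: A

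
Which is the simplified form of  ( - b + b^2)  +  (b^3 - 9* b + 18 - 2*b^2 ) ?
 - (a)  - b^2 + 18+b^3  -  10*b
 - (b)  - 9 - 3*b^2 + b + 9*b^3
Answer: a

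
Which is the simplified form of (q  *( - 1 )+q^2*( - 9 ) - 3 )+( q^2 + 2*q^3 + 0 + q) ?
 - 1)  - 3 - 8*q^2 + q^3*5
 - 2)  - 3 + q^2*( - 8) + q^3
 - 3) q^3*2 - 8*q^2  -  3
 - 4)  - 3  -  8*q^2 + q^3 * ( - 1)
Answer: 3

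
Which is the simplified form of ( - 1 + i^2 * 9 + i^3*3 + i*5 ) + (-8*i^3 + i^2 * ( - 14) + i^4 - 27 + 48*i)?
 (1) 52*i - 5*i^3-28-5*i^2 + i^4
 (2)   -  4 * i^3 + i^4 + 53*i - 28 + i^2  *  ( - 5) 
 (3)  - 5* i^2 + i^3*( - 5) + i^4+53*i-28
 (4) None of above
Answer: 3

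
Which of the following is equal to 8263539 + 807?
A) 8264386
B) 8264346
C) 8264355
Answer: B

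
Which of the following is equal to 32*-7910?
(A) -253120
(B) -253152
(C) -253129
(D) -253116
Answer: A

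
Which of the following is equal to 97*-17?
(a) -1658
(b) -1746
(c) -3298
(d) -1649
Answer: d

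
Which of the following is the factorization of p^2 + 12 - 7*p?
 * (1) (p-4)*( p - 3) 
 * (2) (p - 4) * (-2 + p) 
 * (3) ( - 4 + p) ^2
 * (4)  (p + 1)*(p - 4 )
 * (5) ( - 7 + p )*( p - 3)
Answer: 1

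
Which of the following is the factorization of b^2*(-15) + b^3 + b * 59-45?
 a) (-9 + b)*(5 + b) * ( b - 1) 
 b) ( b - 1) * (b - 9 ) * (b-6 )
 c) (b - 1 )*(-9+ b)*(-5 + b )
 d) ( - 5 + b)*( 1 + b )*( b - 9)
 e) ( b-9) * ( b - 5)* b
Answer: c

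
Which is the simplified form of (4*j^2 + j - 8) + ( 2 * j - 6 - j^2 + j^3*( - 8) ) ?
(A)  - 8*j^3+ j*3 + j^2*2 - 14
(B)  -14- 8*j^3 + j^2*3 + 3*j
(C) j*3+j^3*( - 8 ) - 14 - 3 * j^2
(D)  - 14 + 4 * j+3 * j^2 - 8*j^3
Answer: B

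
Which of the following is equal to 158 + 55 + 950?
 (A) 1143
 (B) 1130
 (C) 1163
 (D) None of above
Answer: C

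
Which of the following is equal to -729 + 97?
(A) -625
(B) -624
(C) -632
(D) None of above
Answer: C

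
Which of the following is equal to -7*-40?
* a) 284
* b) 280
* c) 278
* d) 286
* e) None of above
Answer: b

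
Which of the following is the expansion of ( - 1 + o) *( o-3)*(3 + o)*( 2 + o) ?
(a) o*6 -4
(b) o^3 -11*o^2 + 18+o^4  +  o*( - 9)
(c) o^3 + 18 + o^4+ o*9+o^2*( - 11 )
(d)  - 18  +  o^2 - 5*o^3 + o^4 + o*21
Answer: b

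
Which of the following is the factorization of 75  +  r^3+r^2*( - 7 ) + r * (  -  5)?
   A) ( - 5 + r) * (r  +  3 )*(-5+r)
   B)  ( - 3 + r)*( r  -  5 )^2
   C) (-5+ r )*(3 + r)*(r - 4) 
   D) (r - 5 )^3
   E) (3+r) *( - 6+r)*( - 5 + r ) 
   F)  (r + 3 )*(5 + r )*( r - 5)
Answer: A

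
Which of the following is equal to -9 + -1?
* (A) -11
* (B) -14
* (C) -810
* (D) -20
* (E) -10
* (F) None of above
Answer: E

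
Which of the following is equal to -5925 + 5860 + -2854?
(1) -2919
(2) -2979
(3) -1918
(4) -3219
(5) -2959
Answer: 1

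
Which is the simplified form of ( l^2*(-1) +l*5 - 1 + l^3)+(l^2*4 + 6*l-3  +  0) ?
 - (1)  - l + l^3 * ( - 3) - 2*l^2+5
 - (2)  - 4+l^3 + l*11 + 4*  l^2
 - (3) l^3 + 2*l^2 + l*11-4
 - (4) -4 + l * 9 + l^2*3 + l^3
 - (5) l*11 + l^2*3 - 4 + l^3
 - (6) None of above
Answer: 5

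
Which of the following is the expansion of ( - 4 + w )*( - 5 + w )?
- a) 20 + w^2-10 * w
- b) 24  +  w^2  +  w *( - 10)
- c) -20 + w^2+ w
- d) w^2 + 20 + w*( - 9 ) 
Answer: d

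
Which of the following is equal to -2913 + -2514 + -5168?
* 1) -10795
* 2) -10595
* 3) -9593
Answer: 2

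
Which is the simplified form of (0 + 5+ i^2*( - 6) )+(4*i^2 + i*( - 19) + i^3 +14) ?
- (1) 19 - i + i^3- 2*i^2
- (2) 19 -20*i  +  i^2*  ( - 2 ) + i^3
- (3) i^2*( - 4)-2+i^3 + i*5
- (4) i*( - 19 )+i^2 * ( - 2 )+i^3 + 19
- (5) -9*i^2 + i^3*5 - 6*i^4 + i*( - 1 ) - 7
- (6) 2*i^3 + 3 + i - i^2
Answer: 4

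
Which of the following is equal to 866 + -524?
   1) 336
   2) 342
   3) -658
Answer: 2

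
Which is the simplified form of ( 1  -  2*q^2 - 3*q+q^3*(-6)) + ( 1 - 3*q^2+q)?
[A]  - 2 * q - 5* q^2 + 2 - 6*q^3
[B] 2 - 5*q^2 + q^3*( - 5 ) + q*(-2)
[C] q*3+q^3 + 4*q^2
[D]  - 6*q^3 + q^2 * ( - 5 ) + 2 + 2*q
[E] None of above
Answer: A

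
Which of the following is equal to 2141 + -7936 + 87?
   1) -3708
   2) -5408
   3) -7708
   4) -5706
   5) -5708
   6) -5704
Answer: 5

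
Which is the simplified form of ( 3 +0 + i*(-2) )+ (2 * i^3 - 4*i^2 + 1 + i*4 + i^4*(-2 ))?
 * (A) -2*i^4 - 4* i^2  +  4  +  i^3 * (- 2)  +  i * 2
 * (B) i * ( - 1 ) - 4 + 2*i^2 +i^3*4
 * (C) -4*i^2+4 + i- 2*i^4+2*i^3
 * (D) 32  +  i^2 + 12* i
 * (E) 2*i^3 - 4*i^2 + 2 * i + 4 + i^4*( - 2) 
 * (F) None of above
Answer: E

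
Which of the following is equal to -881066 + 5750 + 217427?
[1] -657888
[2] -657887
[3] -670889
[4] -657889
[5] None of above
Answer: 4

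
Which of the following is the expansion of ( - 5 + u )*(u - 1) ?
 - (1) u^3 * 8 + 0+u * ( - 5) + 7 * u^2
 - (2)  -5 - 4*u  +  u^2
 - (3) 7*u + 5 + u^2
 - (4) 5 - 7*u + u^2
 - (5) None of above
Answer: 5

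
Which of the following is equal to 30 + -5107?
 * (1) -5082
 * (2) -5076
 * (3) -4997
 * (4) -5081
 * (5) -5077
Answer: 5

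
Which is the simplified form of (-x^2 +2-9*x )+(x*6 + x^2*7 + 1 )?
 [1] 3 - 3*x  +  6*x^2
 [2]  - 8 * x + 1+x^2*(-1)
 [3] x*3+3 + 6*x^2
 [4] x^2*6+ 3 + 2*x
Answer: 1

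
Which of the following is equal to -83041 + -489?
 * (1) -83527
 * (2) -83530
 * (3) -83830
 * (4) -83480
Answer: 2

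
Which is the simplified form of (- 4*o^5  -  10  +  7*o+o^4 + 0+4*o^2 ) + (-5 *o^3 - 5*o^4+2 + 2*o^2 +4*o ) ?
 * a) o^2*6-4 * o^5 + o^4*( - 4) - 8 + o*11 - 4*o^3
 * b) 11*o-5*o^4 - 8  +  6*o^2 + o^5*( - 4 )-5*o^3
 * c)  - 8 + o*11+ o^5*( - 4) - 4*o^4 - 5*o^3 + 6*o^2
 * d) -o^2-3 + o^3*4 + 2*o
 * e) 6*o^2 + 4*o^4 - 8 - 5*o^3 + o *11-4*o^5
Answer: c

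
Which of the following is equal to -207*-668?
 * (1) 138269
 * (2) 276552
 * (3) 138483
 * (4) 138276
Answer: 4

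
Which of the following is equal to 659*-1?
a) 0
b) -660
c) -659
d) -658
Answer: c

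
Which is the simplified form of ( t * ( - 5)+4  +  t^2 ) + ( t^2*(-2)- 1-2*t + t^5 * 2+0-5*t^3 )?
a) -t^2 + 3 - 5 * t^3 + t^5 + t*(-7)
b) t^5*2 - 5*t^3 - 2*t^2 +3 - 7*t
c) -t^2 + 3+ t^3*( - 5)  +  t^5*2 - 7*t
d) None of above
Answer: c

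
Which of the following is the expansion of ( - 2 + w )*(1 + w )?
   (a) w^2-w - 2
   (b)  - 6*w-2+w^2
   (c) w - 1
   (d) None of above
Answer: a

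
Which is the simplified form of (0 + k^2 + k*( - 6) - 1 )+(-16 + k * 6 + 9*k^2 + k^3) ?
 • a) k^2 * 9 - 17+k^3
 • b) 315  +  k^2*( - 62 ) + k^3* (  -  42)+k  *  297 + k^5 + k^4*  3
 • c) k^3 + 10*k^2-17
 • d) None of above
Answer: c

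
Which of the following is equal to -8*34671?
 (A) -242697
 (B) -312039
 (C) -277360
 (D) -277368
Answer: D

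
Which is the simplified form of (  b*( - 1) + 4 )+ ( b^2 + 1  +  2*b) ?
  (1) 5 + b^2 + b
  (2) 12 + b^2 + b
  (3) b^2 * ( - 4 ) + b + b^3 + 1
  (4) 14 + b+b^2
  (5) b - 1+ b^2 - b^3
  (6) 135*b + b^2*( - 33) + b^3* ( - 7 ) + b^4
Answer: 1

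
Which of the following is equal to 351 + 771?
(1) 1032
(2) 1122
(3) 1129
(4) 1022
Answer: 2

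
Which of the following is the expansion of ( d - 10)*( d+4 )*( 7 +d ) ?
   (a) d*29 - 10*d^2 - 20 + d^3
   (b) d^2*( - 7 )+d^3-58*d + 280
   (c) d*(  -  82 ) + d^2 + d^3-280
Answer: c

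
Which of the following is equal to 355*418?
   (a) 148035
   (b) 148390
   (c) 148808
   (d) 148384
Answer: b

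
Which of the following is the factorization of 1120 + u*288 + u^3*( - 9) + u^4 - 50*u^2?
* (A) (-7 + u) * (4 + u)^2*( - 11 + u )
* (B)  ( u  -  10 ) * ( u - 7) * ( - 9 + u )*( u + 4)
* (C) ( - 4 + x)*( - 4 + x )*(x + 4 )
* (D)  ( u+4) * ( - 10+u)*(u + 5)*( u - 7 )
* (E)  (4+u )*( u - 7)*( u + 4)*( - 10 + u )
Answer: E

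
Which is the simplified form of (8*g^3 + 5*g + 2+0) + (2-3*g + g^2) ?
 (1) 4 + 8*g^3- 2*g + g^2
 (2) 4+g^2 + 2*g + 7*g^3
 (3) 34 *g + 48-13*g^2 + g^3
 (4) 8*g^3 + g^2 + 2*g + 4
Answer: 4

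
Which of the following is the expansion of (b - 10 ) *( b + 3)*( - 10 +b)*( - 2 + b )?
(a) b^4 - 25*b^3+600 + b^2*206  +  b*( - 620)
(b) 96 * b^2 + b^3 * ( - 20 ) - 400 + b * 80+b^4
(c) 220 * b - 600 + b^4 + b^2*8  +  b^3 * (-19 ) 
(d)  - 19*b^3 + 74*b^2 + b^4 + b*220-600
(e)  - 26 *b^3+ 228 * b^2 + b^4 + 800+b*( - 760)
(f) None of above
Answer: d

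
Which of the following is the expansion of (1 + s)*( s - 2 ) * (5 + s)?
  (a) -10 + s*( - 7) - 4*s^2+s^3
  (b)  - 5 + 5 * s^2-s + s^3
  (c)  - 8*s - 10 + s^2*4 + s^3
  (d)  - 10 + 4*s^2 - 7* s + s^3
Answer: d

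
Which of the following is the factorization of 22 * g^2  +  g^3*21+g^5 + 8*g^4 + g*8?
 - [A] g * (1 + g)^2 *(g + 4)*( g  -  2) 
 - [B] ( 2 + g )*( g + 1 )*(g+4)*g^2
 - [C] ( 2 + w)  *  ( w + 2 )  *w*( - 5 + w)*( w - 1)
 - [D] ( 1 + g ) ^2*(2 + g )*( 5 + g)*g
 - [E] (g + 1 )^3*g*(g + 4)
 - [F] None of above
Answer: F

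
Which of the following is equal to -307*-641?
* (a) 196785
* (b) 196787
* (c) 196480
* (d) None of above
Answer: b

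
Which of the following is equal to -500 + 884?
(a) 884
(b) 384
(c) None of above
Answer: b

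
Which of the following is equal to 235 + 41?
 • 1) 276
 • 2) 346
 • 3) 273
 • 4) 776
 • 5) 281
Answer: 1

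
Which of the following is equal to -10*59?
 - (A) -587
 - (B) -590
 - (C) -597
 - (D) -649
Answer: B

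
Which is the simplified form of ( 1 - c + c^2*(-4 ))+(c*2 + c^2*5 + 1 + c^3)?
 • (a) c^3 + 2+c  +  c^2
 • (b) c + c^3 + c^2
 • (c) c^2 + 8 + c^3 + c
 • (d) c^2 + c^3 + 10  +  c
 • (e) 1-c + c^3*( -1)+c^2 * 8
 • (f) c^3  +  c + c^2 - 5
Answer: a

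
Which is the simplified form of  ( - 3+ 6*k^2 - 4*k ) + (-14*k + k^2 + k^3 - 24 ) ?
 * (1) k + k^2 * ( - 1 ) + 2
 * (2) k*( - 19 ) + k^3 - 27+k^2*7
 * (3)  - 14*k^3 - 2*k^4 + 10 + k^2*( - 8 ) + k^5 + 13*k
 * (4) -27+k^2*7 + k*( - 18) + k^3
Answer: 4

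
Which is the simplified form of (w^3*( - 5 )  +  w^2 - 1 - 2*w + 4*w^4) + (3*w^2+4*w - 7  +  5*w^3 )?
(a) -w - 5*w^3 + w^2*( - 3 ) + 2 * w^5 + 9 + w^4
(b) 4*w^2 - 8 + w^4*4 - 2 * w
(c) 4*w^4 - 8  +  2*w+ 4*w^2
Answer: c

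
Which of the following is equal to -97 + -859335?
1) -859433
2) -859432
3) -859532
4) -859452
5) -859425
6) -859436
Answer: 2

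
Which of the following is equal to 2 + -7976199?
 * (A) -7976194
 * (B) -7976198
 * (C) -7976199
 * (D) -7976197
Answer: D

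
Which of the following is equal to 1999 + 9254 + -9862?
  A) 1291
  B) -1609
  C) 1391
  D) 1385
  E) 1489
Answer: C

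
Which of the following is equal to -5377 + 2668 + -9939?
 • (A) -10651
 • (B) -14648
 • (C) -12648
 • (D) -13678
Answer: C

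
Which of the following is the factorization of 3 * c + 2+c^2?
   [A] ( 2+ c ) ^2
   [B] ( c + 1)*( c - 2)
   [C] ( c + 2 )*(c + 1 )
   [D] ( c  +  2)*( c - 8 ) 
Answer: C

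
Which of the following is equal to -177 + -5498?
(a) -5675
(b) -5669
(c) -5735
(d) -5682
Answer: a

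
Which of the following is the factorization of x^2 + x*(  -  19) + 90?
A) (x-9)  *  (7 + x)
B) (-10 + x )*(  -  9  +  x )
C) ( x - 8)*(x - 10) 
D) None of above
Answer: B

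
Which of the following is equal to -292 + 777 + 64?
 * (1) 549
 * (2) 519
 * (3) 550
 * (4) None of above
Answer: 1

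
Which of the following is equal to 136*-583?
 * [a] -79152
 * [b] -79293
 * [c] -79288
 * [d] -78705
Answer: c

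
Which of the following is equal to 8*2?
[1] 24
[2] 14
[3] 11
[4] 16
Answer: 4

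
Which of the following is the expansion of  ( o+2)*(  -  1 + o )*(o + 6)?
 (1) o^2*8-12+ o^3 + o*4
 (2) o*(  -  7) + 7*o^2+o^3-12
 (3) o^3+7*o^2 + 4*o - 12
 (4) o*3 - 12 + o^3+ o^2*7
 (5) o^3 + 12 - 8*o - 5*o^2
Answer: 3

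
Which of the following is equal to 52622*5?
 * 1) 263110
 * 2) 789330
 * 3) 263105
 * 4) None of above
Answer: 1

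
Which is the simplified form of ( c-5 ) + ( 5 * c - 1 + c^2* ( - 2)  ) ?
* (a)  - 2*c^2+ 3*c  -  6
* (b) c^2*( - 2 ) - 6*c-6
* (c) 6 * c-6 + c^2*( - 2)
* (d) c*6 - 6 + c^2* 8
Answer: c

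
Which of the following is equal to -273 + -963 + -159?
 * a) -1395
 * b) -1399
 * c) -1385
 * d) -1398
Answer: a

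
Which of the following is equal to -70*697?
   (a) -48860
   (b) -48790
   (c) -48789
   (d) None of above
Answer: b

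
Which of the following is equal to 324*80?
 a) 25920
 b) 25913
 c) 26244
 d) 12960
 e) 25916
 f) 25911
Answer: a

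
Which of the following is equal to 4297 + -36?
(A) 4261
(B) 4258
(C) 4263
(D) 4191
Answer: A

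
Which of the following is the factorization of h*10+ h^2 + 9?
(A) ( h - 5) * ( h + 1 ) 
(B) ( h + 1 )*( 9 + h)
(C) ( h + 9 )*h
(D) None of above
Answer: B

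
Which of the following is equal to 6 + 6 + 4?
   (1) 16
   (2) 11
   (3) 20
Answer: 1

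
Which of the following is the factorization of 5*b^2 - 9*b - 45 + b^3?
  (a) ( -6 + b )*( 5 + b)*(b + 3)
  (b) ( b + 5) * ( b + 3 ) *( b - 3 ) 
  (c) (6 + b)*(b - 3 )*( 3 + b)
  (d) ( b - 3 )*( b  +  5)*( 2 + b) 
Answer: b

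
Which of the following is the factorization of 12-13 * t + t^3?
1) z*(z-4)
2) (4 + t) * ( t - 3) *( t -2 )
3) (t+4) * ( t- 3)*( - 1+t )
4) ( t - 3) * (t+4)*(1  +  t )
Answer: 3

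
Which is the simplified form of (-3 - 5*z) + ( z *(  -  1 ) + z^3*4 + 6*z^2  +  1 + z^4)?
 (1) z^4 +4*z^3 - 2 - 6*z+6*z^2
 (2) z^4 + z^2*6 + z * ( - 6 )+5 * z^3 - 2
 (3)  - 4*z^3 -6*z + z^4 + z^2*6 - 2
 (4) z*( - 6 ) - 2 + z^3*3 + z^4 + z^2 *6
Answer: 1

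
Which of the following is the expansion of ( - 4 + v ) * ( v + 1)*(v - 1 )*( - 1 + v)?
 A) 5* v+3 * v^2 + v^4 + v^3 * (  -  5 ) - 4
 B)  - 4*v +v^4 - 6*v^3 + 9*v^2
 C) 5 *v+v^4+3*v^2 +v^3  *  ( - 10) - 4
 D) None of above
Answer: A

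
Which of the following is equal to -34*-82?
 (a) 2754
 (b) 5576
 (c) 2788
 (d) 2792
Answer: c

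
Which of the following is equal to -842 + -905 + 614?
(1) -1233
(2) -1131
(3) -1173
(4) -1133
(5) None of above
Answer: 4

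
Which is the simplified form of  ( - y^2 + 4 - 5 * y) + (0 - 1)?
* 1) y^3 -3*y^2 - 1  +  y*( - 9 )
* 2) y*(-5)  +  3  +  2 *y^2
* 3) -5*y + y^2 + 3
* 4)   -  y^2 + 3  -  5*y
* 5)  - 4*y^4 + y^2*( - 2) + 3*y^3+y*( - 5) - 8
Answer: 4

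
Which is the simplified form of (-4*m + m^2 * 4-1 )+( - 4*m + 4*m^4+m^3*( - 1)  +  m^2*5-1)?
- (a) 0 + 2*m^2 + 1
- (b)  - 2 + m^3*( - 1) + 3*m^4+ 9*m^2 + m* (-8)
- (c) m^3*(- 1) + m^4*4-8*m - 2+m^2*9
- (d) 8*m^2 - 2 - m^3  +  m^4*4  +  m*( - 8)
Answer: c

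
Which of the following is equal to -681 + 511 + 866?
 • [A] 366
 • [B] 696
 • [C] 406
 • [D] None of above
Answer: B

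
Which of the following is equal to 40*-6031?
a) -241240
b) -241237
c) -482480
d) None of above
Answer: a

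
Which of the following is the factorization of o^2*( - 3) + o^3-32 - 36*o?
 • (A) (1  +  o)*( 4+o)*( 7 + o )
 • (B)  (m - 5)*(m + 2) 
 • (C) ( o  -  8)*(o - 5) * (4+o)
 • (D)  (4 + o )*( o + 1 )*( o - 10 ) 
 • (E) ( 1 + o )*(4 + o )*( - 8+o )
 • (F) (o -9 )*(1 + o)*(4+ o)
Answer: E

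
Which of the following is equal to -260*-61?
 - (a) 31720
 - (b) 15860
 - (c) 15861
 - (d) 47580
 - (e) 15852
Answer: b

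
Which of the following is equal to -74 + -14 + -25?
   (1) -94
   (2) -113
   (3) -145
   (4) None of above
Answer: 2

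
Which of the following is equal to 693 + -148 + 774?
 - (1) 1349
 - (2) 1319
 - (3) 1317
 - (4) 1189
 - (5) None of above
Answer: 2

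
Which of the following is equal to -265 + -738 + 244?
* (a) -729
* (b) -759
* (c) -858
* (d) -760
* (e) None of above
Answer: b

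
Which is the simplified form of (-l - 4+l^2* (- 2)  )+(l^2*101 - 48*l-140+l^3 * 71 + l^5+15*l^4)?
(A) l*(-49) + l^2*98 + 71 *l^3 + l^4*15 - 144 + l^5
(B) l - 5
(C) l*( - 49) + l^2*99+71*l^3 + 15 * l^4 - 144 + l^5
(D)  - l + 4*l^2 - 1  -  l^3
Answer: C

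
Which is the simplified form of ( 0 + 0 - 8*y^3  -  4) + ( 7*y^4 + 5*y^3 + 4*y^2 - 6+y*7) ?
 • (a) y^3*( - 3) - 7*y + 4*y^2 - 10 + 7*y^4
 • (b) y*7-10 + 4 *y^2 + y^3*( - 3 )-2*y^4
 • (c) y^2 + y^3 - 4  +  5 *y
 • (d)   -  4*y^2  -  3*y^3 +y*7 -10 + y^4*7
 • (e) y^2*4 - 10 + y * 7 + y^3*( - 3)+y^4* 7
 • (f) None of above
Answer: e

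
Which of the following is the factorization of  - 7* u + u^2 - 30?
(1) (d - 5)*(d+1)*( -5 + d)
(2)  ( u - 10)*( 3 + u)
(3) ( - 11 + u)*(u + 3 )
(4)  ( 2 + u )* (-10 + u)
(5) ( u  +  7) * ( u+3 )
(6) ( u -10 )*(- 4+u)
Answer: 2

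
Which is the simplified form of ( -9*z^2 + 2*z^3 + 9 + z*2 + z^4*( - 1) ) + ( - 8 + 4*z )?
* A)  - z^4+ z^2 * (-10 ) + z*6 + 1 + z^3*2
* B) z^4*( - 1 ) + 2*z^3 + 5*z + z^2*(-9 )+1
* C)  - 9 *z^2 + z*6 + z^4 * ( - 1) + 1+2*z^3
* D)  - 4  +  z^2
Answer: C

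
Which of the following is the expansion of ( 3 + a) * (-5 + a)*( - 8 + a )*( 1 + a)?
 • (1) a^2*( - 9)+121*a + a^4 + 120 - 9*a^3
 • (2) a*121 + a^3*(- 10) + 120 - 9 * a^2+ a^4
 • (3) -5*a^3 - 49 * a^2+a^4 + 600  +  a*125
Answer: 1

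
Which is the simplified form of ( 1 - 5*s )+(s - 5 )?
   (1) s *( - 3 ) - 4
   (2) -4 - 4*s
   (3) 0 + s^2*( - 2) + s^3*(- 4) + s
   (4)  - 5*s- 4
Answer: 2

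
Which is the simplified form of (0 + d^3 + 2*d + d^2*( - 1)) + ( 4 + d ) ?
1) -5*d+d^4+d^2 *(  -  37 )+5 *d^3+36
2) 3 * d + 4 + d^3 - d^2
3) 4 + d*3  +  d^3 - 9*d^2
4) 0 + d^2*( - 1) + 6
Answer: 2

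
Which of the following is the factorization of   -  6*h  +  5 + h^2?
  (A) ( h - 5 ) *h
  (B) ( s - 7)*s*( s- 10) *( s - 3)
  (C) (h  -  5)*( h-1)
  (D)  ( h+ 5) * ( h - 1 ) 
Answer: C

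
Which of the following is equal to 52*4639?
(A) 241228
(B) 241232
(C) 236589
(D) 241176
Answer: A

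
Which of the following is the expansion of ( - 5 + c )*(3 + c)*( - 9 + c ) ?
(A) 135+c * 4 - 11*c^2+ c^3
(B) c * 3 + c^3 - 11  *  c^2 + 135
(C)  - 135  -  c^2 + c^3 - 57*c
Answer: B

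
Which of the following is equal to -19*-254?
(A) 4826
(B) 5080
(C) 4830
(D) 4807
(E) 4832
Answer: A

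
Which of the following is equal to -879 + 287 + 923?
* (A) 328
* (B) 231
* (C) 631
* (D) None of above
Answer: D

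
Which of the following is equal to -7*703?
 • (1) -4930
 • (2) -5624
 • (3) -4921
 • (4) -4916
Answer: 3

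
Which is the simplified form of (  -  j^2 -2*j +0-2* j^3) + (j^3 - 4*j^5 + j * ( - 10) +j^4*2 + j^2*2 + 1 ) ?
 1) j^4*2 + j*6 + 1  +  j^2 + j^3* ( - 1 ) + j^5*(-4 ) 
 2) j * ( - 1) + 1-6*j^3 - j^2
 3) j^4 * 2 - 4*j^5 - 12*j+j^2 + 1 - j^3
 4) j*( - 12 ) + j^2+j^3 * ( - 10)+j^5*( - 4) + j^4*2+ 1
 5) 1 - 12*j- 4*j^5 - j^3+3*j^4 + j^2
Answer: 3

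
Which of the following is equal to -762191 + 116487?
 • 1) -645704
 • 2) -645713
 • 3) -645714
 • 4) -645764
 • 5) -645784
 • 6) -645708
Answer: 1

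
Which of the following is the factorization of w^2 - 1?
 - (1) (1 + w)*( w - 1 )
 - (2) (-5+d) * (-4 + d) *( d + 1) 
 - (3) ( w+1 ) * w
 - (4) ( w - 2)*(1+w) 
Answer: 1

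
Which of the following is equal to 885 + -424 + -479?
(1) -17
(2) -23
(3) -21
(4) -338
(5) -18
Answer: 5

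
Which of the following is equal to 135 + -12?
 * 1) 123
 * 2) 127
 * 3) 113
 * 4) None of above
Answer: 1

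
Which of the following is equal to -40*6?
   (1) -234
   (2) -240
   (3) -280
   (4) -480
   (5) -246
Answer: 2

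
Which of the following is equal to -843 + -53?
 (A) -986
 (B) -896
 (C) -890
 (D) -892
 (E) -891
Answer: B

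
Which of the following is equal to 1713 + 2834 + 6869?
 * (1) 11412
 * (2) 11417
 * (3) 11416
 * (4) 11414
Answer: 3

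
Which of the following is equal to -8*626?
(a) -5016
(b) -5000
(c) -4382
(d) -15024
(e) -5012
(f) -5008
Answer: f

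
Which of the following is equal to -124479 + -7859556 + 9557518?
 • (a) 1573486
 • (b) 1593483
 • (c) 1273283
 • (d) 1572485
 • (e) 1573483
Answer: e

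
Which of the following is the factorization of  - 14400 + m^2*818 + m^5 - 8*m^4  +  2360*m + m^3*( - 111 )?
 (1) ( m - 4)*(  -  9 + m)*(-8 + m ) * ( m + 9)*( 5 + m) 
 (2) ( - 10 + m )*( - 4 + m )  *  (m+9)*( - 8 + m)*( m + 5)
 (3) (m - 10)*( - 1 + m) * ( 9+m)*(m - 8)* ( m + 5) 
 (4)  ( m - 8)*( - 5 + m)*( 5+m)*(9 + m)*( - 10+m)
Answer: 2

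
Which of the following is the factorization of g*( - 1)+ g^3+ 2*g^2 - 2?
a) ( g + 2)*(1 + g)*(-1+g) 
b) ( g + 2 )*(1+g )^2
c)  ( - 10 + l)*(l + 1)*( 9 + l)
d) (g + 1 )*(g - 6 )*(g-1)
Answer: a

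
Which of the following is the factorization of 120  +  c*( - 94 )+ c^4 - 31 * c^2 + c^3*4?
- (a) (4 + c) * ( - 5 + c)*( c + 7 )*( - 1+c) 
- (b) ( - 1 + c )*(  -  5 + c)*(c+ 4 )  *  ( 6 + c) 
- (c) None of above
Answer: b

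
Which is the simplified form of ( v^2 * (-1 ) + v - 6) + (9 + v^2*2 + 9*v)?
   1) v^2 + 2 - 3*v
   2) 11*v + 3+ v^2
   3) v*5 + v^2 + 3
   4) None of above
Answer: 4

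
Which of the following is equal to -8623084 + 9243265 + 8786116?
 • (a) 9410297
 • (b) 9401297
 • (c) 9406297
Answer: c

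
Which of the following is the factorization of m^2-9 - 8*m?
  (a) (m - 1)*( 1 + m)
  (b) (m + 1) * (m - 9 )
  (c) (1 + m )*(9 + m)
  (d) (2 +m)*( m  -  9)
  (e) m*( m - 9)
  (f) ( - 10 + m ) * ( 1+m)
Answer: b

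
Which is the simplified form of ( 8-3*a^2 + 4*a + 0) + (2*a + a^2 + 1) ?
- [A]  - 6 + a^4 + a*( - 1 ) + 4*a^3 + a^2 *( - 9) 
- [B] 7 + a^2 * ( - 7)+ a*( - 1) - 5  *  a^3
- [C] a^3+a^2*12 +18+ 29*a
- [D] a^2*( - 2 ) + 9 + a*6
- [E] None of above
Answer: D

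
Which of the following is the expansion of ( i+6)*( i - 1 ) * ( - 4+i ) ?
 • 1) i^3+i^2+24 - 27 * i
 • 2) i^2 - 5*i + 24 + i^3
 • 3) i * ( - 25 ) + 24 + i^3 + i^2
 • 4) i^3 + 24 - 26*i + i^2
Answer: 4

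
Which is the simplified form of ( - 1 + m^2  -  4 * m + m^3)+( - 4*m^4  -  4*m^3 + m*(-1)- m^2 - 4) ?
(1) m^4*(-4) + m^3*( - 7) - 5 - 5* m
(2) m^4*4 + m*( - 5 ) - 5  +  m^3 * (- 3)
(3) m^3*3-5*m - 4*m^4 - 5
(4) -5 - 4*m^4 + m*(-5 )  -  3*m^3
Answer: 4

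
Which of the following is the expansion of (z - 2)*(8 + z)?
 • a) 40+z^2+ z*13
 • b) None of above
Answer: b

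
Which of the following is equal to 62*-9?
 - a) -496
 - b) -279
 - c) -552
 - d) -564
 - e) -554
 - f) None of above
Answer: f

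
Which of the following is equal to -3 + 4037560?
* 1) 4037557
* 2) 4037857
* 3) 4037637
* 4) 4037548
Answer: 1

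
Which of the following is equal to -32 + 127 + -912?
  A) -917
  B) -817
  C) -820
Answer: B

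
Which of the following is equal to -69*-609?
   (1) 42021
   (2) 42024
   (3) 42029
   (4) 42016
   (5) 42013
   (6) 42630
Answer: 1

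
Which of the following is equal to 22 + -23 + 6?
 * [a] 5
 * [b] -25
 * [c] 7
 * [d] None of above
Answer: a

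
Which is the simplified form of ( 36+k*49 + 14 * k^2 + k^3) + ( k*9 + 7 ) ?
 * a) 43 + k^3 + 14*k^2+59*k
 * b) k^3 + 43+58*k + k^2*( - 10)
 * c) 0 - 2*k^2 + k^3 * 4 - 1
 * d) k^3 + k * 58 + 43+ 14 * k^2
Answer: d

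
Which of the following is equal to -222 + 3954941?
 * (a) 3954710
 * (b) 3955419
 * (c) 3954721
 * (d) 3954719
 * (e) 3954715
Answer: d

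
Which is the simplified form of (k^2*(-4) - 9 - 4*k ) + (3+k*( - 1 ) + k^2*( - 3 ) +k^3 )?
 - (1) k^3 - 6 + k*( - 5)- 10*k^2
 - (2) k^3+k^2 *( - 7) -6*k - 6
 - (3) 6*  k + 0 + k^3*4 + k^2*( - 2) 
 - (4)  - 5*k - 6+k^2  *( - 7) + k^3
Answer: 4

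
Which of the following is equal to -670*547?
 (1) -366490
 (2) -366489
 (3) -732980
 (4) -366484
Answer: 1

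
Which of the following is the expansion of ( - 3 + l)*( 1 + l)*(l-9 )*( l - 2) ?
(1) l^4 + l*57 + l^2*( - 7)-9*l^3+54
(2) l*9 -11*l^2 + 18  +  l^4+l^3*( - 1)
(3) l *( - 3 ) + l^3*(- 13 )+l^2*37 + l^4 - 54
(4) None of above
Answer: 3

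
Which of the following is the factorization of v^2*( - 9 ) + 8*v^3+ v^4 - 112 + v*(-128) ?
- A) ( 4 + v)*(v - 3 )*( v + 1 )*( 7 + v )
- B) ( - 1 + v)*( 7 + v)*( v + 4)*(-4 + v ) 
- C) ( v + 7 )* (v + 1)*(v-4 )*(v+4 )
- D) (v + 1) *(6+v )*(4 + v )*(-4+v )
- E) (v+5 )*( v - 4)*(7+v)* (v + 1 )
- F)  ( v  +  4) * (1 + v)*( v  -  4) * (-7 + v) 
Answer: C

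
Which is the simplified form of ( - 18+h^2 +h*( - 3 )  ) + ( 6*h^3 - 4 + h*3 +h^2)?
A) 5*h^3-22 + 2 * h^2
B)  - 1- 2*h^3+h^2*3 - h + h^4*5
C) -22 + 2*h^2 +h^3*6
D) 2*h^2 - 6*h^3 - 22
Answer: C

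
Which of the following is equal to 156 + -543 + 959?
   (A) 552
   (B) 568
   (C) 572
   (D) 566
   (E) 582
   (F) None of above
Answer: C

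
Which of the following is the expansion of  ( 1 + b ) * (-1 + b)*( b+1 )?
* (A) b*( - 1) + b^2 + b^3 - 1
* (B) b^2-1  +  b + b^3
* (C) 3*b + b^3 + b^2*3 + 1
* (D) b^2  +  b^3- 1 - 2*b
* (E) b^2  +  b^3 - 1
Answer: A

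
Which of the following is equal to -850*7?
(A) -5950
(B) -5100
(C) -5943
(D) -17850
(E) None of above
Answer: A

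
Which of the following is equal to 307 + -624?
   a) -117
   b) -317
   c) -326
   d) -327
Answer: b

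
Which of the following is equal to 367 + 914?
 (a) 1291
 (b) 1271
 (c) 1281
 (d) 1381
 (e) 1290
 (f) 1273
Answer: c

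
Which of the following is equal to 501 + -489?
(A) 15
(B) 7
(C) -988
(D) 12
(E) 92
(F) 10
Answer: D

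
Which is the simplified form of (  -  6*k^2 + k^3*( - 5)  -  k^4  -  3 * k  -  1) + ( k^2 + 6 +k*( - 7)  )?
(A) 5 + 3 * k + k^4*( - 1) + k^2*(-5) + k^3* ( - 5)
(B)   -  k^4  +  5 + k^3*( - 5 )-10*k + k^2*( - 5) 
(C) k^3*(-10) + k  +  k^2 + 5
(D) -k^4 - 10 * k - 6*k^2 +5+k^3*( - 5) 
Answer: B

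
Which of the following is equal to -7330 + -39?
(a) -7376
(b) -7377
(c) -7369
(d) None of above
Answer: c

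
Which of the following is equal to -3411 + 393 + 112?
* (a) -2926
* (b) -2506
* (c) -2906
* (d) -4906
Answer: c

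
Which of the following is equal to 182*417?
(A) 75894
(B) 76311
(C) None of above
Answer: A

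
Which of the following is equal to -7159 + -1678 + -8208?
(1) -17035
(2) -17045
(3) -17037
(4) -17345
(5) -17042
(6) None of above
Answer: 2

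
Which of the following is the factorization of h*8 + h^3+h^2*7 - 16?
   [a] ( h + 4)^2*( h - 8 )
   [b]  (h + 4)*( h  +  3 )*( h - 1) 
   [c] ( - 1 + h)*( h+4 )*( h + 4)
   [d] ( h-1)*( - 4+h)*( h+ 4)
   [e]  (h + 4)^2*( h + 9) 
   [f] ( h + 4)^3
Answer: c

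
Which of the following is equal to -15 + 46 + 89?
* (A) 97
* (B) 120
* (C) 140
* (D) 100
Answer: B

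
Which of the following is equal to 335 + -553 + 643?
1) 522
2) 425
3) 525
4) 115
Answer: 2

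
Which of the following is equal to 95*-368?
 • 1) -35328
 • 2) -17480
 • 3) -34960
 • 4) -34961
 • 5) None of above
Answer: 3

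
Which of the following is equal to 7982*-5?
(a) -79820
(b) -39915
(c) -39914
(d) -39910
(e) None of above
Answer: d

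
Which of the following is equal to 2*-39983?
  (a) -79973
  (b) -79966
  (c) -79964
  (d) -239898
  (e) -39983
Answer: b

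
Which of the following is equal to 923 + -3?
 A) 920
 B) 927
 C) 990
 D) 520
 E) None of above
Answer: A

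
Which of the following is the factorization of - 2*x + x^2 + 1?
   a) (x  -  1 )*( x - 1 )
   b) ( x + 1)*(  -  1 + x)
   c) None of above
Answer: a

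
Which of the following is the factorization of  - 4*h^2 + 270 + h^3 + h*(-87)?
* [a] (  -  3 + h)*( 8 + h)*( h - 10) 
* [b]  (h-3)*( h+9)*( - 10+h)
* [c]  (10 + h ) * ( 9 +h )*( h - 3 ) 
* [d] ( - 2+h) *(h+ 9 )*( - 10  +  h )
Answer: b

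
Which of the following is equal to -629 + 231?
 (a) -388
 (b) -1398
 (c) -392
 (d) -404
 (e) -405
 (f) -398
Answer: f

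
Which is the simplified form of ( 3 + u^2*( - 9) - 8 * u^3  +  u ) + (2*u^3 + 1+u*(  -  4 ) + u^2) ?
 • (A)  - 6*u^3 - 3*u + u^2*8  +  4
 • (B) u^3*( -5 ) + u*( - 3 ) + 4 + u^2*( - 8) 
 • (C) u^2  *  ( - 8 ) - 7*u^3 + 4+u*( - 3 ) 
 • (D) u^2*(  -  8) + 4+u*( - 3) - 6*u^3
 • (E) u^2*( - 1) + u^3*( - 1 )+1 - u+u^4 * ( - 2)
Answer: D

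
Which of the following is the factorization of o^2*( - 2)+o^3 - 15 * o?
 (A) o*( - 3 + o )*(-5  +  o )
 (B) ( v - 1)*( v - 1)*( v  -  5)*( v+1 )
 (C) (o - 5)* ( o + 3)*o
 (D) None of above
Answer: C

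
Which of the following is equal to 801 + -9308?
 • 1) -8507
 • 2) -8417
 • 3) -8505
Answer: 1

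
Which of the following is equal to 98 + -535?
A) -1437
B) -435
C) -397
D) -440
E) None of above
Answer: E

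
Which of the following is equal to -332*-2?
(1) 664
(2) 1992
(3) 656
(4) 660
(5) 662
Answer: 1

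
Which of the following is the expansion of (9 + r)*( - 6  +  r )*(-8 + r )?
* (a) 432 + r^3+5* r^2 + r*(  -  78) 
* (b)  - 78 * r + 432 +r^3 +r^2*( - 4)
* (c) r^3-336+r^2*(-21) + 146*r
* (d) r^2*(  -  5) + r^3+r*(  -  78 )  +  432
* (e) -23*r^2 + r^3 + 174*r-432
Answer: d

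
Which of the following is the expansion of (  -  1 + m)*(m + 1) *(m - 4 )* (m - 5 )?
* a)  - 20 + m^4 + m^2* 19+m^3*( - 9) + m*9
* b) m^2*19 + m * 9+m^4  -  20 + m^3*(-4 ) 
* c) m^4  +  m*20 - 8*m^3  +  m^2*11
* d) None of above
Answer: a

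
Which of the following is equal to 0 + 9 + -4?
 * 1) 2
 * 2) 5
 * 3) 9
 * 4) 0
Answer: 2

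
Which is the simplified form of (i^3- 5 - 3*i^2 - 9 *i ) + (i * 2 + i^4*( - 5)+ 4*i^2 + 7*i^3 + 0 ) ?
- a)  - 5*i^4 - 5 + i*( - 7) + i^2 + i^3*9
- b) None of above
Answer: b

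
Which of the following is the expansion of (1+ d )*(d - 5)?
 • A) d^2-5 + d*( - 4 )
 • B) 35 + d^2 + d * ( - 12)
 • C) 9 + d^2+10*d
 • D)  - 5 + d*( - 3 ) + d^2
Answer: A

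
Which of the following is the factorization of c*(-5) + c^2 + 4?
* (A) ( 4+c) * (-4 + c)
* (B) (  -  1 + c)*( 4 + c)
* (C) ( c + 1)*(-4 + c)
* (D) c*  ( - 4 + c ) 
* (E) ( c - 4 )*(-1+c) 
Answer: E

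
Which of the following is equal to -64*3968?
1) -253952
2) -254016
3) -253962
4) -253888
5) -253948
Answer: 1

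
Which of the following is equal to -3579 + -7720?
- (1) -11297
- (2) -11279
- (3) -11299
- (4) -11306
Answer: 3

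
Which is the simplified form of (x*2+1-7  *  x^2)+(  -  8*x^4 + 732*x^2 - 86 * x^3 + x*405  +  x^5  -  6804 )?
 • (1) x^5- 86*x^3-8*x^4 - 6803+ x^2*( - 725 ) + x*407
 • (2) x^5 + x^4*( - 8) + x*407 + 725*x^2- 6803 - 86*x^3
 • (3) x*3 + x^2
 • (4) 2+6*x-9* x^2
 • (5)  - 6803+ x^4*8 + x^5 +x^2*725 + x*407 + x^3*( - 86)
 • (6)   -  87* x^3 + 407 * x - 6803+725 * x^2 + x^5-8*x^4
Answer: 2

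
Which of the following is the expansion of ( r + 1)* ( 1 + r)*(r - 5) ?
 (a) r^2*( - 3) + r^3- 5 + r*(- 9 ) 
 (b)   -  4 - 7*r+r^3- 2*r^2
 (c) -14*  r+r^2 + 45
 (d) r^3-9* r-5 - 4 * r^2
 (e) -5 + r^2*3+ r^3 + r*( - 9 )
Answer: a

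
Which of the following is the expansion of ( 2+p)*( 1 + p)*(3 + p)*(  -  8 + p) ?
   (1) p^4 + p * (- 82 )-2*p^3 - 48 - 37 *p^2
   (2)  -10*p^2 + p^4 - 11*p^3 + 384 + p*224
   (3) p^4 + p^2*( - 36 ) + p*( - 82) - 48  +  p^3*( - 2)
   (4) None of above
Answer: 1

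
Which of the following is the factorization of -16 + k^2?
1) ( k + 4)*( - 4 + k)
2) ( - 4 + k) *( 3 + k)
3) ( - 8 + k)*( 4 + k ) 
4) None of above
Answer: 1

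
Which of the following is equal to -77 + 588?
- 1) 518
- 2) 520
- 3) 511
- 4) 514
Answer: 3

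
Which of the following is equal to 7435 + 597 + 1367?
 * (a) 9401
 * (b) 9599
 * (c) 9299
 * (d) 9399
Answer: d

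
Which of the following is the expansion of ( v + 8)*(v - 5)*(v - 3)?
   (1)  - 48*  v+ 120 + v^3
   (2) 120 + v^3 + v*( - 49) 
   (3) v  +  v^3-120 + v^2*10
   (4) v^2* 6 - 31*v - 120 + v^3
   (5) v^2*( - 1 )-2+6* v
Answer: 2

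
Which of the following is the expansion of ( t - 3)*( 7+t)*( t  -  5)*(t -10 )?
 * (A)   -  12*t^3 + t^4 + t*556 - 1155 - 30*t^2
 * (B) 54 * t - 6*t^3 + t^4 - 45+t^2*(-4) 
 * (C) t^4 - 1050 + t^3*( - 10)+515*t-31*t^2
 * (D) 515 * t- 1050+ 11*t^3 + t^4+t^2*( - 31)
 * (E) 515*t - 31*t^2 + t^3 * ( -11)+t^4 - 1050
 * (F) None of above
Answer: E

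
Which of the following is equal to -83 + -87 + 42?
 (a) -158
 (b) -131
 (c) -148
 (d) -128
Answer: d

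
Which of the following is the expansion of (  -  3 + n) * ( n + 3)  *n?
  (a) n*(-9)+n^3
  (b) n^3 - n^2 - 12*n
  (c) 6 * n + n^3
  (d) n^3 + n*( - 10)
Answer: a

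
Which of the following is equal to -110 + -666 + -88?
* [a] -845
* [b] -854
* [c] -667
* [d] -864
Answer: d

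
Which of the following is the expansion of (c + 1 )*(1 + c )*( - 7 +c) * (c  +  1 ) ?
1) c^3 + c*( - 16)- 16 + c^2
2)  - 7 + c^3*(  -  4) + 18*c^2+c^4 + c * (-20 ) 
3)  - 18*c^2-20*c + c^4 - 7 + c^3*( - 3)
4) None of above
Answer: 4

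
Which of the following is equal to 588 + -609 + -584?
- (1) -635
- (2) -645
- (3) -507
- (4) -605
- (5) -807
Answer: 4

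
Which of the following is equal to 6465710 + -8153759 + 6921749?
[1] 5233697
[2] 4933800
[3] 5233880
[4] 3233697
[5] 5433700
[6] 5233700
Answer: 6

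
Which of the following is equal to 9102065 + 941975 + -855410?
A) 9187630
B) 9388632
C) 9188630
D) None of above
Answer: C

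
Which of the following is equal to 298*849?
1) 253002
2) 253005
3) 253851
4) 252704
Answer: 1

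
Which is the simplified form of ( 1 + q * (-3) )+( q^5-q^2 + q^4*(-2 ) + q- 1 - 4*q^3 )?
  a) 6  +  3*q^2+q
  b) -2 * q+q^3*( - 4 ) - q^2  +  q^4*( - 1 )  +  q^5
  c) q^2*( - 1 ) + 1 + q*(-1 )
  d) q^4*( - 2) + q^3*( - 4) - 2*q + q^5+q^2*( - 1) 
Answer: d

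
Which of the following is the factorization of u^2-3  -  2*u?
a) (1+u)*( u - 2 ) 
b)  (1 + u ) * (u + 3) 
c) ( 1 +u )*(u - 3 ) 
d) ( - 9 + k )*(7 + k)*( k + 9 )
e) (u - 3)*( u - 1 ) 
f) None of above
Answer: c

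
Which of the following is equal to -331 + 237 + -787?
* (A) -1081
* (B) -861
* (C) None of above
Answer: C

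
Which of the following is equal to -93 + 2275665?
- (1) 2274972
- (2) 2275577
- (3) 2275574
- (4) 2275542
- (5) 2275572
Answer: 5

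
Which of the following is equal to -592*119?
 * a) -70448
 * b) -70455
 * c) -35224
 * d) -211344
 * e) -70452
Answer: a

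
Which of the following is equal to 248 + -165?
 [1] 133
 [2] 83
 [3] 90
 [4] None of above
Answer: 2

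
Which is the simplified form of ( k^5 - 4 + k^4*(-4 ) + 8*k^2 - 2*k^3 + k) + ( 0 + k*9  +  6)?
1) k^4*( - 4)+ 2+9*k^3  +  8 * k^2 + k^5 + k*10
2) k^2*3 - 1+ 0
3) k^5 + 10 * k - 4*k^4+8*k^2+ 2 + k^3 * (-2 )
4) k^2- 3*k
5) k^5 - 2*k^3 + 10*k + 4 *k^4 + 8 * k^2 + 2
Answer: 3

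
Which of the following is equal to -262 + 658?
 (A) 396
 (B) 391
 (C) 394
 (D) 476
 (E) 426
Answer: A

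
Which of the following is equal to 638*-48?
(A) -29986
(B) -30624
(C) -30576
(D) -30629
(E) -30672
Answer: B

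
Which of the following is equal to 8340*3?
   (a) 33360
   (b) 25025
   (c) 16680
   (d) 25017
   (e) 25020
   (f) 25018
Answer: e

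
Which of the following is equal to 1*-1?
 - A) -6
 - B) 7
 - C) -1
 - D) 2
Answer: C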